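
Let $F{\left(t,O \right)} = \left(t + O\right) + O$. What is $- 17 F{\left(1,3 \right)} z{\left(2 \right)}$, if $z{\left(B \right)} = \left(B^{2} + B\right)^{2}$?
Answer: $-4284$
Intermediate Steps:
$F{\left(t,O \right)} = t + 2 O$ ($F{\left(t,O \right)} = \left(O + t\right) + O = t + 2 O$)
$z{\left(B \right)} = \left(B + B^{2}\right)^{2}$
$- 17 F{\left(1,3 \right)} z{\left(2 \right)} = - 17 \left(1 + 2 \cdot 3\right) 2^{2} \left(1 + 2\right)^{2} = - 17 \left(1 + 6\right) 4 \cdot 3^{2} = \left(-17\right) 7 \cdot 4 \cdot 9 = \left(-119\right) 36 = -4284$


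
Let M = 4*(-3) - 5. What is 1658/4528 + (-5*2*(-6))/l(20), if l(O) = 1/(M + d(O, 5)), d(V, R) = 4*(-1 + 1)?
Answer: -2308451/2264 ≈ -1019.6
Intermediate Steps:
M = -17 (M = -12 - 5 = -17)
d(V, R) = 0 (d(V, R) = 4*0 = 0)
l(O) = -1/17 (l(O) = 1/(-17 + 0) = 1/(-17) = -1/17)
1658/4528 + (-5*2*(-6))/l(20) = 1658/4528 + (-5*2*(-6))/(-1/17) = 1658*(1/4528) - 10*(-6)*(-17) = 829/2264 + 60*(-17) = 829/2264 - 1020 = -2308451/2264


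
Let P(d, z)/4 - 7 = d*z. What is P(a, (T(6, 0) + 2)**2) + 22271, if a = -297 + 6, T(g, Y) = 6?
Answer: -52197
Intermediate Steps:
a = -291
P(d, z) = 28 + 4*d*z (P(d, z) = 28 + 4*(d*z) = 28 + 4*d*z)
P(a, (T(6, 0) + 2)**2) + 22271 = (28 + 4*(-291)*(6 + 2)**2) + 22271 = (28 + 4*(-291)*8**2) + 22271 = (28 + 4*(-291)*64) + 22271 = (28 - 74496) + 22271 = -74468 + 22271 = -52197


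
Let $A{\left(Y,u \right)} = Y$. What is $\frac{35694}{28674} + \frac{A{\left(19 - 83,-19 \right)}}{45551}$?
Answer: $\frac{30075227}{24187581} \approx 1.2434$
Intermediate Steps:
$\frac{35694}{28674} + \frac{A{\left(19 - 83,-19 \right)}}{45551} = \frac{35694}{28674} + \frac{19 - 83}{45551} = 35694 \cdot \frac{1}{28674} + \left(19 - 83\right) \frac{1}{45551} = \frac{661}{531} - \frac{64}{45551} = \frac{30075227}{24187581}$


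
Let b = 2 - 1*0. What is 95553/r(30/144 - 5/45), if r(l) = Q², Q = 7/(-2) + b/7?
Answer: 693644/75 ≈ 9248.6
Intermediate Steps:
b = 2 (b = 2 + 0 = 2)
Q = -45/14 (Q = 7/(-2) + 2/7 = 7*(-½) + 2*(⅐) = -7/2 + 2/7 = -45/14 ≈ -3.2143)
r(l) = 2025/196 (r(l) = (-45/14)² = 2025/196)
95553/r(30/144 - 5/45) = 95553/(2025/196) = 95553*(196/2025) = 693644/75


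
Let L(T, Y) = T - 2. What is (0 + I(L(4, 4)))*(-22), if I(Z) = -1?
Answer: 22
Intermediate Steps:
L(T, Y) = -2 + T
(0 + I(L(4, 4)))*(-22) = (0 - 1)*(-22) = -1*(-22) = 22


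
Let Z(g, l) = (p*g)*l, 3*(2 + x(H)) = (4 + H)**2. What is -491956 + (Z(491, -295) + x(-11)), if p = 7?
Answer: -4517570/3 ≈ -1.5059e+6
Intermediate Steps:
x(H) = -2 + (4 + H)**2/3
Z(g, l) = 7*g*l (Z(g, l) = (7*g)*l = 7*g*l)
-491956 + (Z(491, -295) + x(-11)) = -491956 + (7*491*(-295) + (-2 + (4 - 11)**2/3)) = -491956 + (-1013915 + (-2 + (1/3)*(-7)**2)) = -491956 + (-1013915 + (-2 + (1/3)*49)) = -491956 + (-1013915 + (-2 + 49/3)) = -491956 + (-1013915 + 43/3) = -491956 - 3041702/3 = -4517570/3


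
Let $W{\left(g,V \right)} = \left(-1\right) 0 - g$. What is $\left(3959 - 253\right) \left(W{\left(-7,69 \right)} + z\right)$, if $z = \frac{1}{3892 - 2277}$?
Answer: $\frac{2464708}{95} \approx 25944.0$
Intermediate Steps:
$W{\left(g,V \right)} = - g$ ($W{\left(g,V \right)} = 0 - g = - g$)
$z = \frac{1}{1615} \approx 0.0006192$
$\left(3959 - 253\right) \left(W{\left(-7,69 \right)} + z\right) = \left(3959 - 253\right) \left(\left(-1\right) \left(-7\right) + \frac{1}{1615}\right) = 3706 \left(7 + \frac{1}{1615}\right) = 3706 \cdot \frac{11306}{1615} = \frac{2464708}{95}$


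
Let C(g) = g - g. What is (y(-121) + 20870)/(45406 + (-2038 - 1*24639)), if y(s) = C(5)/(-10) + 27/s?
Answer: 2525243/2266209 ≈ 1.1143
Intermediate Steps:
C(g) = 0
y(s) = 27/s (y(s) = 0/(-10) + 27/s = 0*(-⅒) + 27/s = 0 + 27/s = 27/s)
(y(-121) + 20870)/(45406 + (-2038 - 1*24639)) = (27/(-121) + 20870)/(45406 + (-2038 - 1*24639)) = (27*(-1/121) + 20870)/(45406 + (-2038 - 24639)) = (-27/121 + 20870)/(45406 - 26677) = (2525243/121)/18729 = (2525243/121)*(1/18729) = 2525243/2266209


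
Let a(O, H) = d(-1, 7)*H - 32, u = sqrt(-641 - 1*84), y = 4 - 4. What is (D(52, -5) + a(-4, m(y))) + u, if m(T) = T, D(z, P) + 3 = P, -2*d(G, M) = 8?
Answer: -40 + 5*I*sqrt(29) ≈ -40.0 + 26.926*I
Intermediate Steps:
d(G, M) = -4 (d(G, M) = -1/2*8 = -4)
y = 0
D(z, P) = -3 + P
u = 5*I*sqrt(29) (u = sqrt(-641 - 84) = sqrt(-725) = 5*I*sqrt(29) ≈ 26.926*I)
a(O, H) = -32 - 4*H (a(O, H) = -4*H - 32 = -32 - 4*H)
(D(52, -5) + a(-4, m(y))) + u = ((-3 - 5) + (-32 - 4*0)) + 5*I*sqrt(29) = (-8 + (-32 + 0)) + 5*I*sqrt(29) = (-8 - 32) + 5*I*sqrt(29) = -40 + 5*I*sqrt(29)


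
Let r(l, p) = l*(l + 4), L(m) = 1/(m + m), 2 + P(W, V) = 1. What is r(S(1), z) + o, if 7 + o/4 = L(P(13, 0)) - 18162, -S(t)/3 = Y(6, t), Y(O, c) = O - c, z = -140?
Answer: -72513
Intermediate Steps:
P(W, V) = -1 (P(W, V) = -2 + 1 = -1)
L(m) = 1/(2*m)
S(t) = -18 + 3*t (S(t) = -3*(6 - t) = -18 + 3*t)
r(l, p) = l*(4 + l)
o = -72678 (o = -28 + 4*((1/2)/(-1) - 18162) = -28 + 4*((1/2)*(-1) - 18162) = -28 + 4*(-1/2 - 18162) = -28 + 4*(-36325/2) = -28 - 72650 = -72678)
r(S(1), z) + o = (-18 + 3*1)*(4 + (-18 + 3*1)) - 72678 = (-18 + 3)*(4 + (-18 + 3)) - 72678 = -15*(4 - 15) - 72678 = -15*(-11) - 72678 = 165 - 72678 = -72513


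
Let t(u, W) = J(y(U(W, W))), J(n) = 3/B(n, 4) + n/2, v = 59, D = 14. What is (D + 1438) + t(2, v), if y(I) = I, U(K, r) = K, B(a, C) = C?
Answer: 5929/4 ≈ 1482.3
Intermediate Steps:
J(n) = ¾ + n/2 (J(n) = 3/4 + n/2 = 3*(¼) + n*(½) = ¾ + n/2)
t(u, W) = ¾ + W/2
(D + 1438) + t(2, v) = (14 + 1438) + (¾ + (½)*59) = 1452 + (¾ + 59/2) = 1452 + 121/4 = 5929/4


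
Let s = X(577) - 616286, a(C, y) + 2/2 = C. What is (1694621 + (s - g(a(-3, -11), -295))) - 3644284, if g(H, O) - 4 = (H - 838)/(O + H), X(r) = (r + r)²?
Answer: -369037705/299 ≈ -1.2342e+6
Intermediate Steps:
a(C, y) = -1 + C
X(r) = 4*r² (X(r) = (2*r)² = 4*r²)
g(H, O) = 4 + (-838 + H)/(H + O) (g(H, O) = 4 + (H - 838)/(O + H) = 4 + (-838 + H)/(H + O))
s = 715430 (s = 4*577² - 616286 = 4*332929 - 616286 = 1331716 - 616286 = 715430)
(1694621 + (s - g(a(-3, -11), -295))) - 3644284 = (1694621 + (715430 - (-838 + 4*(-295) + 5*(-1 - 3))/((-1 - 3) - 295))) - 3644284 = (1694621 + (715430 - (-838 - 1180 + 5*(-4))/(-4 - 295))) - 3644284 = (1694621 + (715430 - (-838 - 1180 - 20)/(-299))) - 3644284 = (1694621 + (715430 - (-1)*(-2038)/299)) - 3644284 = (1694621 + (715430 - 1*2038/299)) - 3644284 = (1694621 + (715430 - 2038/299)) - 3644284 = (1694621 + 213911532/299) - 3644284 = 720603211/299 - 3644284 = -369037705/299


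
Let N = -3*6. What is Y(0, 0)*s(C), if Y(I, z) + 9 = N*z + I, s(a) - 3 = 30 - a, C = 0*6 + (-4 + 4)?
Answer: -297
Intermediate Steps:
C = 0 (C = 0 + 0 = 0)
N = -18
s(a) = 33 - a (s(a) = 3 + (30 - a) = 33 - a)
Y(I, z) = -9 + I - 18*z (Y(I, z) = -9 + (-18*z + I) = -9 + (I - 18*z) = -9 + I - 18*z)
Y(0, 0)*s(C) = (-9 + 0 - 18*0)*(33 - 1*0) = (-9 + 0 + 0)*(33 + 0) = -9*33 = -297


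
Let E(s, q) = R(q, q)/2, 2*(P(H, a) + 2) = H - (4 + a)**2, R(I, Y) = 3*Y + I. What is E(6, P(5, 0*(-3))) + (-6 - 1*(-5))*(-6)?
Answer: -9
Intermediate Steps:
R(I, Y) = I + 3*Y
P(H, a) = -2 + H/2 - (4 + a)**2/2 (P(H, a) = -2 + (H - (4 + a)**2)/2 = -2 + (H/2 - (4 + a)**2/2) = -2 + H/2 - (4 + a)**2/2)
E(s, q) = 2*q (E(s, q) = (q + 3*q)/2 = (4*q)*(1/2) = 2*q)
E(6, P(5, 0*(-3))) + (-6 - 1*(-5))*(-6) = 2*(-2 + (1/2)*5 - (4 + 0*(-3))**2/2) + (-6 - 1*(-5))*(-6) = 2*(-2 + 5/2 - (4 + 0)**2/2) + (-6 + 5)*(-6) = 2*(-2 + 5/2 - 1/2*4**2) - 1*(-6) = 2*(-2 + 5/2 - 1/2*16) + 6 = 2*(-2 + 5/2 - 8) + 6 = 2*(-15/2) + 6 = -15 + 6 = -9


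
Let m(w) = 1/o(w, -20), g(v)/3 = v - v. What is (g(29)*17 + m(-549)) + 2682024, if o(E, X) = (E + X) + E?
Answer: 2998502831/1118 ≈ 2.6820e+6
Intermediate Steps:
o(E, X) = X + 2*E
g(v) = 0 (g(v) = 3*(v - v) = 3*0 = 0)
m(w) = 1/(-20 + 2*w)
(g(29)*17 + m(-549)) + 2682024 = (0*17 + 1/(2*(-10 - 549))) + 2682024 = (0 + (½)/(-559)) + 2682024 = (0 + (½)*(-1/559)) + 2682024 = (0 - 1/1118) + 2682024 = -1/1118 + 2682024 = 2998502831/1118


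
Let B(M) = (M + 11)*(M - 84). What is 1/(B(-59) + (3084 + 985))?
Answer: 1/10933 ≈ 9.1466e-5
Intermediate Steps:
B(M) = (-84 + M)*(11 + M) (B(M) = (11 + M)*(-84 + M) = (-84 + M)*(11 + M))
1/(B(-59) + (3084 + 985)) = 1/((-924 + (-59)² - 73*(-59)) + (3084 + 985)) = 1/((-924 + 3481 + 4307) + 4069) = 1/(6864 + 4069) = 1/10933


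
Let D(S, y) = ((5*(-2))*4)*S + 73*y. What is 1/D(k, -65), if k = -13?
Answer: -1/4225 ≈ -0.00023669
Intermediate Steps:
D(S, y) = -40*S + 73*y (D(S, y) = (-10*4)*S + 73*y = -40*S + 73*y)
1/D(k, -65) = 1/(-40*(-13) + 73*(-65)) = 1/(520 - 4745) = 1/(-4225) = -1/4225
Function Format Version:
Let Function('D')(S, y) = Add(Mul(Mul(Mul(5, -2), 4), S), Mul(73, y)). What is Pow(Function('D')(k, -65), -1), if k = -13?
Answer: Rational(-1, 4225) ≈ -0.00023669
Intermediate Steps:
Function('D')(S, y) = Add(Mul(-40, S), Mul(73, y)) (Function('D')(S, y) = Add(Mul(Mul(-10, 4), S), Mul(73, y)) = Add(Mul(-40, S), Mul(73, y)))
Pow(Function('D')(k, -65), -1) = Pow(Add(Mul(-40, -13), Mul(73, -65)), -1) = Pow(Add(520, -4745), -1) = Pow(-4225, -1) = Rational(-1, 4225)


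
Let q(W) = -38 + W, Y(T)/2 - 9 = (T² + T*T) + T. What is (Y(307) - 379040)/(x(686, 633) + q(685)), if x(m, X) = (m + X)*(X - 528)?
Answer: -706/69571 ≈ -0.010148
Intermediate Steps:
Y(T) = 18 + 2*T + 4*T² (Y(T) = 18 + 2*((T² + T*T) + T) = 18 + 2*((T² + T²) + T) = 18 + 2*(2*T² + T) = 18 + 2*(T + 2*T²) = 18 + (2*T + 4*T²) = 18 + 2*T + 4*T²)
x(m, X) = (-528 + X)*(X + m) (x(m, X) = (X + m)*(-528 + X) = (-528 + X)*(X + m))
(Y(307) - 379040)/(x(686, 633) + q(685)) = ((18 + 2*307 + 4*307²) - 379040)/((633² - 528*633 - 528*686 + 633*686) + (-38 + 685)) = ((18 + 614 + 4*94249) - 379040)/((400689 - 334224 - 362208 + 434238) + 647) = ((18 + 614 + 376996) - 379040)/(138495 + 647) = (377628 - 379040)/139142 = -1412*1/139142 = -706/69571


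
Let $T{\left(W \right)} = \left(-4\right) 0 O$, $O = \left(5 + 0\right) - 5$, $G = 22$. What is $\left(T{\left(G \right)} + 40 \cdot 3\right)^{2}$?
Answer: $14400$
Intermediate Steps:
$O = 0$ ($O = 5 - 5 = 0$)
$T{\left(W \right)} = 0$ ($T{\left(W \right)} = \left(-4\right) 0 \cdot 0 = 0 \cdot 0 = 0$)
$\left(T{\left(G \right)} + 40 \cdot 3\right)^{2} = \left(0 + 40 \cdot 3\right)^{2} = \left(0 + 120\right)^{2} = 120^{2} = 14400$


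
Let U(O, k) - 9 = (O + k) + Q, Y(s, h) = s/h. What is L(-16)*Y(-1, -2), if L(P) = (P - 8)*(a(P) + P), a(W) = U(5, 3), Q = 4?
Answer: -60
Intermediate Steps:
U(O, k) = 13 + O + k (U(O, k) = 9 + ((O + k) + 4) = 9 + (4 + O + k) = 13 + O + k)
a(W) = 21 (a(W) = 13 + 5 + 3 = 21)
L(P) = (-8 + P)*(21 + P) (L(P) = (P - 8)*(21 + P) = (-8 + P)*(21 + P))
L(-16)*Y(-1, -2) = (-168 + (-16)² + 13*(-16))*(-1/(-2)) = (-168 + 256 - 208)*(-1*(-½)) = -120*½ = -60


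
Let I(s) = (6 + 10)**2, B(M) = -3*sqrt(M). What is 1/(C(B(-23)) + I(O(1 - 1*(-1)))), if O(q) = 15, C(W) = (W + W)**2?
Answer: -1/572 ≈ -0.0017483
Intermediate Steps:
C(W) = 4*W**2 (C(W) = (2*W)**2 = 4*W**2)
I(s) = 256 (I(s) = 16**2 = 256)
1/(C(B(-23)) + I(O(1 - 1*(-1)))) = 1/(4*(-3*I*sqrt(23))**2 + 256) = 1/(4*(-207) + 256) = 1/(-828 + 256) = 1/(-572) = -1/572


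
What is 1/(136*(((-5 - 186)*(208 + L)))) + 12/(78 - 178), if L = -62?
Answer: -11377513/94812400 ≈ -0.12000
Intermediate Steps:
1/(136*(((-5 - 186)*(208 + L)))) + 12/(78 - 178) = 1/(136*(((-5 - 186)*(208 - 62)))) + 12/(78 - 178) = 1/(136*((-191*146))) + 12/(-100) = (1/136)/(-27886) + 12*(-1/100) = (1/136)*(-1/27886) - 3/25 = -1/3792496 - 3/25 = -11377513/94812400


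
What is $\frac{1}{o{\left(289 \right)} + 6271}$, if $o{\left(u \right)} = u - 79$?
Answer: $\frac{1}{6481} \approx 0.0001543$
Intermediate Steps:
$o{\left(u \right)} = -79 + u$
$\frac{1}{o{\left(289 \right)} + 6271} = \frac{1}{\left(-79 + 289\right) + 6271} = \frac{1}{210 + 6271} = \frac{1}{6481}$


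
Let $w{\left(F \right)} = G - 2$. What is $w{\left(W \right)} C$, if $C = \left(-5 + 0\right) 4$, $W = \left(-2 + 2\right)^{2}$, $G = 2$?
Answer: $0$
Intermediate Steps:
$W = 0$ ($W = 0^{2} = 0$)
$w{\left(F \right)} = 0$ ($w{\left(F \right)} = 2 - 2 = 0$)
$C = -20$ ($C = \left(-5\right) 4 = -20$)
$w{\left(W \right)} C = 0 \left(-20\right) = 0$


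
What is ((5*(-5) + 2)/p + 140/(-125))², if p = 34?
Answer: 2331729/722500 ≈ 3.2273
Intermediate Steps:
((5*(-5) + 2)/p + 140/(-125))² = ((5*(-5) + 2)/34 + 140/(-125))² = ((-25 + 2)*(1/34) + 140*(-1/125))² = (-23*1/34 - 28/25)² = (-23/34 - 28/25)² = (-1527/850)² = 2331729/722500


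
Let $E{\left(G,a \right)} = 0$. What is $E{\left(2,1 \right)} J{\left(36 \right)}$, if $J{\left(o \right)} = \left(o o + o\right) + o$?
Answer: $0$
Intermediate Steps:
$J{\left(o \right)} = o^{2} + 2 o$ ($J{\left(o \right)} = \left(o^{2} + o\right) + o = \left(o + o^{2}\right) + o = o^{2} + 2 o$)
$E{\left(2,1 \right)} J{\left(36 \right)} = 0 \cdot 36 \left(2 + 36\right) = 0 \cdot 36 \cdot 38 = 0 \cdot 1368 = 0$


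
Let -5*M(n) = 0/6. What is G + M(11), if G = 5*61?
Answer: 305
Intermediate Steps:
G = 305
M(n) = 0 (M(n) = -0/6 = -⅕*0 = 0)
G + M(11) = 305 + 0 = 305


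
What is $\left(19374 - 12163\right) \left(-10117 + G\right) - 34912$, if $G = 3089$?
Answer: $-50713820$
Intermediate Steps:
$\left(19374 - 12163\right) \left(-10117 + G\right) - 34912 = \left(19374 - 12163\right) \left(-10117 + 3089\right) - 34912 = 7211 \left(-7028\right) - 34912 = -50678908 - 34912 = -50713820$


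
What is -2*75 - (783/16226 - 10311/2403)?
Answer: -1894412321/12997026 ≈ -145.76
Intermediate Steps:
-2*75 - (783/16226 - 10311/2403) = -150 - (783*(1/16226) - 10311*1/2403) = -150 - (783/16226 - 3437/801) = -150 - 1*(-55141579/12997026) = -150 + 55141579/12997026 = -1894412321/12997026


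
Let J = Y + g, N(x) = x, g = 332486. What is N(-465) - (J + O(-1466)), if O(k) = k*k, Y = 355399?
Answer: -2837506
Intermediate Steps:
J = 687885 (J = 355399 + 332486 = 687885)
O(k) = k**2
N(-465) - (J + O(-1466)) = -465 - (687885 + (-1466)**2) = -465 - (687885 + 2149156) = -465 - 1*2837041 = -465 - 2837041 = -2837506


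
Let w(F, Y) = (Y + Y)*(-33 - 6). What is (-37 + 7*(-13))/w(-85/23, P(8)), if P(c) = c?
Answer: 8/39 ≈ 0.20513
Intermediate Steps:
w(F, Y) = -78*Y (w(F, Y) = (2*Y)*(-39) = -78*Y)
(-37 + 7*(-13))/w(-85/23, P(8)) = (-37 + 7*(-13))/((-78*8)) = (-37 - 91)/(-624) = -128*(-1/624) = 8/39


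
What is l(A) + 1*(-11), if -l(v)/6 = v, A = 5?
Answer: -41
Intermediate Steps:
l(v) = -6*v
l(A) + 1*(-11) = -6*5 + 1*(-11) = -30 - 11 = -41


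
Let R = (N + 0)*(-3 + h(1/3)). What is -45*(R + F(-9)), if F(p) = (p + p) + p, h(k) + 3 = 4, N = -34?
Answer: -1845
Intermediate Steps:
h(k) = 1 (h(k) = -3 + 4 = 1)
F(p) = 3*p (F(p) = 2*p + p = 3*p)
R = 68 (R = (-34 + 0)*(-3 + 1) = -34*(-2) = 68)
-45*(R + F(-9)) = -45*(68 + 3*(-9)) = -45*(68 - 27) = -45*41 = -1845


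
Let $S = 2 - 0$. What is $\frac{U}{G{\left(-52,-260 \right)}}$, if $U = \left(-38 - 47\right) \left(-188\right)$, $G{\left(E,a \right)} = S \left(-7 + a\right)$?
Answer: $- \frac{7990}{267} \approx -29.925$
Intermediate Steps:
$S = 2$ ($S = 2 + 0 = 2$)
$G{\left(E,a \right)} = -14 + 2 a$ ($G{\left(E,a \right)} = 2 \left(-7 + a\right) = -14 + 2 a$)
$U = 15980$ ($U = \left(-85\right) \left(-188\right) = 15980$)
$\frac{U}{G{\left(-52,-260 \right)}} = \frac{15980}{-14 + 2 \left(-260\right)} = \frac{15980}{-14 - 520} = \frac{15980}{-534} = 15980 \left(- \frac{1}{534}\right) = - \frac{7990}{267}$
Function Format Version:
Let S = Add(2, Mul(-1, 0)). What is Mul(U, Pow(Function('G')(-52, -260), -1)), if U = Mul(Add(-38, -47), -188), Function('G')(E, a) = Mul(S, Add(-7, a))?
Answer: Rational(-7990, 267) ≈ -29.925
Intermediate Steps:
S = 2 (S = Add(2, 0) = 2)
Function('G')(E, a) = Add(-14, Mul(2, a)) (Function('G')(E, a) = Mul(2, Add(-7, a)) = Add(-14, Mul(2, a)))
U = 15980 (U = Mul(-85, -188) = 15980)
Mul(U, Pow(Function('G')(-52, -260), -1)) = Mul(15980, Pow(Add(-14, Mul(2, -260)), -1)) = Mul(15980, Pow(Add(-14, -520), -1)) = Mul(15980, Pow(-534, -1)) = Mul(15980, Rational(-1, 534)) = Rational(-7990, 267)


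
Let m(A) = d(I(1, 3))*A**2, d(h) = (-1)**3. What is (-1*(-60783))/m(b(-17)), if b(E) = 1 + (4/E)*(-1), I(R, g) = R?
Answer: -5855429/147 ≈ -39833.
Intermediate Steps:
b(E) = 1 - 4/E
d(h) = -1
m(A) = -A**2
(-1*(-60783))/m(b(-17)) = (-1*(-60783))/((-((-4 - 17)/(-17))**2)) = 60783/((-(-1/17*(-21))**2)) = 60783/((-(21/17)**2)) = 60783/((-1*441/289)) = 60783/(-441/289) = 60783*(-289/441) = -5855429/147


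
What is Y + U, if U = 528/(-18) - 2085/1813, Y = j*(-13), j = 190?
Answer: -13600129/5439 ≈ -2500.5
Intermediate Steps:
Y = -2470 (Y = 190*(-13) = -2470)
U = -165799/5439 (U = 528*(-1/18) - 2085*1/1813 = -88/3 - 2085/1813 = -165799/5439 ≈ -30.483)
Y + U = -2470 - 165799/5439 = -13600129/5439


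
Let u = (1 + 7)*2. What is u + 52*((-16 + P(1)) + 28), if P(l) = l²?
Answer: 692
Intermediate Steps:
u = 16 (u = 8*2 = 16)
u + 52*((-16 + P(1)) + 28) = 16 + 52*((-16 + 1²) + 28) = 16 + 52*((-16 + 1) + 28) = 16 + 52*(-15 + 28) = 16 + 52*13 = 16 + 676 = 692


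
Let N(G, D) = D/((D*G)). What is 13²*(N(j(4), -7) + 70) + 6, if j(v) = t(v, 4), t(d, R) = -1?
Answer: 11667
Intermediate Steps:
j(v) = -1
N(G, D) = 1/G (N(G, D) = D*(1/(D*G)) = 1/G)
13²*(N(j(4), -7) + 70) + 6 = 13²*(1/(-1) + 70) + 6 = 169*(-1 + 70) + 6 = 169*69 + 6 = 11661 + 6 = 11667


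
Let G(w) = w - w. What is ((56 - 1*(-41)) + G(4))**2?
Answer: 9409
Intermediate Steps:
G(w) = 0
((56 - 1*(-41)) + G(4))**2 = ((56 - 1*(-41)) + 0)**2 = ((56 + 41) + 0)**2 = (97 + 0)**2 = 97**2 = 9409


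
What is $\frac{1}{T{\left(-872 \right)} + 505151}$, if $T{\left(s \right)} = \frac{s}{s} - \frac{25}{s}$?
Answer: $\frac{872}{440492569} \approx 1.9796 \cdot 10^{-6}$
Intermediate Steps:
$T{\left(s \right)} = 1 - \frac{25}{s}$
$\frac{1}{T{\left(-872 \right)} + 505151} = \frac{1}{\frac{-25 - 872}{-872} + 505151} = \frac{1}{\left(- \frac{1}{872}\right) \left(-897\right) + 505151} = \frac{1}{\frac{897}{872} + 505151} = \frac{1}{\frac{440492569}{872}} = \frac{872}{440492569}$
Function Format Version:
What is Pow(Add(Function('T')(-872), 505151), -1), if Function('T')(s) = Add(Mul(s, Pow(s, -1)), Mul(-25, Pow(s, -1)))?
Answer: Rational(872, 440492569) ≈ 1.9796e-6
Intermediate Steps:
Function('T')(s) = Add(1, Mul(-25, Pow(s, -1)))
Pow(Add(Function('T')(-872), 505151), -1) = Pow(Add(Mul(Pow(-872, -1), Add(-25, -872)), 505151), -1) = Pow(Add(Mul(Rational(-1, 872), -897), 505151), -1) = Pow(Add(Rational(897, 872), 505151), -1) = Pow(Rational(440492569, 872), -1) = Rational(872, 440492569)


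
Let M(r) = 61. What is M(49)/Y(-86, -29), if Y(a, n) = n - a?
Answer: 61/57 ≈ 1.0702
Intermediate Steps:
M(49)/Y(-86, -29) = 61/(-29 - 1*(-86)) = 61/(-29 + 86) = 61/57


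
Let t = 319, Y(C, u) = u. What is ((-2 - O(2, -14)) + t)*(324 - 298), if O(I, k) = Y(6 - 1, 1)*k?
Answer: 8606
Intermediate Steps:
O(I, k) = k (O(I, k) = 1*k = k)
((-2 - O(2, -14)) + t)*(324 - 298) = ((-2 - 1*(-14)) + 319)*(324 - 298) = ((-2 + 14) + 319)*26 = (12 + 319)*26 = 331*26 = 8606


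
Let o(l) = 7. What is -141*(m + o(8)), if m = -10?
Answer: 423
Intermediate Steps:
-141*(m + o(8)) = -141*(-10 + 7) = -141*(-3) = 423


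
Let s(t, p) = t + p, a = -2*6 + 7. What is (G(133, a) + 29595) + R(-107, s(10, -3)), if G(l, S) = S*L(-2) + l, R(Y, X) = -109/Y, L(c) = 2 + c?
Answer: 3181005/107 ≈ 29729.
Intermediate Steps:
a = -5 (a = -12 + 7 = -5)
s(t, p) = p + t
G(l, S) = l (G(l, S) = S*(2 - 2) + l = S*0 + l = 0 + l = l)
(G(133, a) + 29595) + R(-107, s(10, -3)) = (133 + 29595) - 109/(-107) = 29728 - 109*(-1/107) = 29728 + 109/107 = 3181005/107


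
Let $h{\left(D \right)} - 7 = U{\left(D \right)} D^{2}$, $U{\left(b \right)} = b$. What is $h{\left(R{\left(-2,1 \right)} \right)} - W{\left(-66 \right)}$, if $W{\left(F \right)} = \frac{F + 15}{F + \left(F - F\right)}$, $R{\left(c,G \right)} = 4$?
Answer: $\frac{1545}{22} \approx 70.227$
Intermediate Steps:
$W{\left(F \right)} = \frac{15 + F}{F}$ ($W{\left(F \right)} = \frac{15 + F}{F + 0} = \frac{15 + F}{F}$)
$h{\left(D \right)} = 7 + D^{3}$ ($h{\left(D \right)} = 7 + D D^{2} = 7 + D^{3}$)
$h{\left(R{\left(-2,1 \right)} \right)} - W{\left(-66 \right)} = \left(7 + 4^{3}\right) - \frac{15 - 66}{-66} = \left(7 + 64\right) - \left(- \frac{1}{66}\right) \left(-51\right) = 71 - \frac{17}{22} = \frac{1545}{22}$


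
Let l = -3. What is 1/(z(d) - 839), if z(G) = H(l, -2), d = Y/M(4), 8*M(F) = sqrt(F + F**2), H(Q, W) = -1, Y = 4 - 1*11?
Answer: -1/840 ≈ -0.0011905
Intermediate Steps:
Y = -7 (Y = 4 - 11 = -7)
M(F) = sqrt(F + F**2)/8
d = -28*sqrt(5)/5 (d = -7*4/sqrt(1 + 4) = -7*4*sqrt(5)/5 = -28*sqrt(5)/5 ≈ -12.522)
z(G) = -1
1/(z(d) - 839) = 1/(-1 - 839) = 1/(-840) = -1/840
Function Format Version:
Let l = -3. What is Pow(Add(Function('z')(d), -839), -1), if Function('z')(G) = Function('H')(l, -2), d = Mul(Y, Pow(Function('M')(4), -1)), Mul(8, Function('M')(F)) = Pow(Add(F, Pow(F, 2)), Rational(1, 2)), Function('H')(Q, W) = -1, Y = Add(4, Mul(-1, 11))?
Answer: Rational(-1, 840) ≈ -0.0011905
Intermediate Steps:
Y = -7 (Y = Add(4, -11) = -7)
Function('M')(F) = Mul(Rational(1, 8), Pow(Add(F, Pow(F, 2)), Rational(1, 2)))
d = Mul(Rational(-28, 5), Pow(5, Rational(1, 2))) (d = Mul(-7, Pow(Mul(Rational(1, 8), Pow(Mul(4, Add(1, 4)), Rational(1, 2))), -1)) = Mul(-7, Pow(Mul(Rational(1, 8), Pow(Mul(4, 5), Rational(1, 2))), -1)) = Mul(-7, Pow(Mul(Rational(1, 8), Pow(20, Rational(1, 2))), -1)) = Mul(-7, Pow(Mul(Rational(1, 8), Mul(2, Pow(5, Rational(1, 2)))), -1)) = Mul(-7, Pow(Mul(Rational(1, 4), Pow(5, Rational(1, 2))), -1)) = Mul(-7, Mul(Rational(4, 5), Pow(5, Rational(1, 2)))) = Mul(Rational(-28, 5), Pow(5, Rational(1, 2))) ≈ -12.522)
Function('z')(G) = -1
Pow(Add(Function('z')(d), -839), -1) = Pow(Add(-1, -839), -1) = Pow(-840, -1) = Rational(-1, 840)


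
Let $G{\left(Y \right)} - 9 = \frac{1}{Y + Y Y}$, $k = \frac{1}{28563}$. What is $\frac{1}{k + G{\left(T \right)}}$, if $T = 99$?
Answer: $\frac{94257900}{848333921} \approx 0.11111$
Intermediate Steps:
$k = \frac{1}{28563} \approx 3.501 \cdot 10^{-5}$
$G{\left(Y \right)} = 9 + \frac{1}{Y + Y^{2}}$ ($G{\left(Y \right)} = 9 + \frac{1}{Y + Y Y} = 9 + \frac{1}{Y + Y^{2}}$)
$\frac{1}{k + G{\left(T \right)}} = \frac{1}{\frac{1}{28563} + \frac{1 + 9 \cdot 99 + 9 \cdot 99^{2}}{99 \left(1 + 99\right)}} = \frac{1}{\frac{1}{28563} + \frac{1 + 891 + 9 \cdot 9801}{99 \cdot 100}} = \frac{1}{\frac{1}{28563} + \frac{1}{99} \cdot \frac{1}{100} \left(1 + 891 + 88209\right)} = \frac{1}{\frac{1}{28563} + \frac{1}{99} \cdot \frac{1}{100} \cdot 89101} = \frac{1}{\frac{1}{28563} + \frac{89101}{9900}} = \frac{1}{\frac{848333921}{94257900}} = \frac{94257900}{848333921}$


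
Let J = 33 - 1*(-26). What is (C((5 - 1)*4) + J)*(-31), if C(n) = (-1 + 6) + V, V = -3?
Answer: -1891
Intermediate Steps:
J = 59 (J = 33 + 26 = 59)
C(n) = 2 (C(n) = (-1 + 6) - 3 = 5 - 3 = 2)
(C((5 - 1)*4) + J)*(-31) = (2 + 59)*(-31) = 61*(-31) = -1891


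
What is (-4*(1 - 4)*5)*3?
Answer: 180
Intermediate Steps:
(-4*(1 - 4)*5)*3 = (-4*(-3)*5)*3 = (12*5)*3 = 60*3 = 180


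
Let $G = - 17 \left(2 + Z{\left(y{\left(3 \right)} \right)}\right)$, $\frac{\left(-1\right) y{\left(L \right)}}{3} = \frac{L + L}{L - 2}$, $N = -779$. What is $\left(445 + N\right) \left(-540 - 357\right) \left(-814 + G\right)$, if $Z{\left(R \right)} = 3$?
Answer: $-269338602$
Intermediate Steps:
$y{\left(L \right)} = - \frac{6 L}{-2 + L}$ ($y{\left(L \right)} = - 3 \frac{L + L}{L - 2} = - 3 \frac{2 L}{-2 + L} = - \frac{6 L}{-2 + L}$)
$G = -85$ ($G = - 17 \left(2 + 3\right) = \left(-17\right) 5 = -85$)
$\left(445 + N\right) \left(-540 - 357\right) \left(-814 + G\right) = \left(445 - 779\right) \left(-540 - 357\right) \left(-814 - 85\right) = \left(-334\right) \left(-897\right) \left(-899\right) = 299598 \left(-899\right) = -269338602$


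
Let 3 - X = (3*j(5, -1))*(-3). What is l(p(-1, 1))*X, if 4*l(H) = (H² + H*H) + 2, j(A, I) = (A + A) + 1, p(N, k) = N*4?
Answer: 867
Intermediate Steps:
p(N, k) = 4*N
j(A, I) = 1 + 2*A (j(A, I) = 2*A + 1 = 1 + 2*A)
X = 102 (X = 3 - 3*(1 + 2*5)*(-3) = 3 - 3*(1 + 10)*(-3) = 3 - 3*11*(-3) = 3 - 33*(-3) = 3 - 1*(-99) = 3 + 99 = 102)
l(H) = ½ + H²/2 (l(H) = ((H² + H*H) + 2)/4 = ((H² + H²) + 2)/4 = (2*H² + 2)/4 = (2 + 2*H²)/4 = ½ + H²/2)
l(p(-1, 1))*X = (½ + (4*(-1))²/2)*102 = (½ + (½)*(-4)²)*102 = (½ + (½)*16)*102 = (½ + 8)*102 = (17/2)*102 = 867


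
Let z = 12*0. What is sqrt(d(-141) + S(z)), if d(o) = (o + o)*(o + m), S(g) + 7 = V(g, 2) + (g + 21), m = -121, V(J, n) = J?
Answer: sqrt(73898) ≈ 271.84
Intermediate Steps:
z = 0
S(g) = 14 + 2*g (S(g) = -7 + (g + (g + 21)) = -7 + (g + (21 + g)) = -7 + (21 + 2*g) = 14 + 2*g)
d(o) = 2*o*(-121 + o) (d(o) = (o + o)*(o - 121) = (2*o)*(-121 + o) = 2*o*(-121 + o))
sqrt(d(-141) + S(z)) = sqrt(2*(-141)*(-121 - 141) + (14 + 2*0)) = sqrt(2*(-141)*(-262) + (14 + 0)) = sqrt(73884 + 14) = sqrt(73898)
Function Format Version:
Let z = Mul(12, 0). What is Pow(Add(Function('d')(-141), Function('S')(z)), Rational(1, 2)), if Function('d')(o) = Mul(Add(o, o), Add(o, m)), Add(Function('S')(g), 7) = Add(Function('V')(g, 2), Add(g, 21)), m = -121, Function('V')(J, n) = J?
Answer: Pow(73898, Rational(1, 2)) ≈ 271.84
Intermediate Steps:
z = 0
Function('S')(g) = Add(14, Mul(2, g)) (Function('S')(g) = Add(-7, Add(g, Add(g, 21))) = Add(-7, Add(g, Add(21, g))) = Add(-7, Add(21, Mul(2, g))) = Add(14, Mul(2, g)))
Function('d')(o) = Mul(2, o, Add(-121, o)) (Function('d')(o) = Mul(Add(o, o), Add(o, -121)) = Mul(Mul(2, o), Add(-121, o)) = Mul(2, o, Add(-121, o)))
Pow(Add(Function('d')(-141), Function('S')(z)), Rational(1, 2)) = Pow(Add(Mul(2, -141, Add(-121, -141)), Add(14, Mul(2, 0))), Rational(1, 2)) = Pow(Add(Mul(2, -141, -262), Add(14, 0)), Rational(1, 2)) = Pow(Add(73884, 14), Rational(1, 2)) = Pow(73898, Rational(1, 2))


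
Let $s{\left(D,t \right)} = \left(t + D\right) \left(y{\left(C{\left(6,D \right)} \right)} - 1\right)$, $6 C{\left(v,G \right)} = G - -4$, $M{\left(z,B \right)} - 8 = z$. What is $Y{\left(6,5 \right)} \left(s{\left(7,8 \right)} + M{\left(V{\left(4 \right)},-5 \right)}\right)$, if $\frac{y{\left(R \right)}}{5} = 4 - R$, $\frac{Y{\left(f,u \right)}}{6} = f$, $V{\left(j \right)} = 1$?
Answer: $5634$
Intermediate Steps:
$M{\left(z,B \right)} = 8 + z$
$C{\left(v,G \right)} = \frac{2}{3} + \frac{G}{6}$ ($C{\left(v,G \right)} = \frac{G - -4}{6} = \frac{G + 4}{6} = \frac{4 + G}{6} = \frac{2}{3} + \frac{G}{6}$)
$Y{\left(f,u \right)} = 6 f$
$y{\left(R \right)} = 20 - 5 R$ ($y{\left(R \right)} = 5 \left(4 - R\right) = 20 - 5 R$)
$s{\left(D,t \right)} = \left(\frac{47}{3} - \frac{5 D}{6}\right) \left(D + t\right)$ ($s{\left(D,t \right)} = \left(t + D\right) \left(\left(20 - 5 \left(\frac{2}{3} + \frac{D}{6}\right)\right) - 1\right) = \left(D + t\right) \left(\left(20 - \left(\frac{10}{3} + \frac{5 D}{6}\right)\right) - 1\right) = \left(D + t\right) \left(\left(\frac{50}{3} - \frac{5 D}{6}\right) - 1\right) = \left(D + t\right) \left(\frac{47}{3} - \frac{5 D}{6}\right) = \left(\frac{47}{3} - \frac{5 D}{6}\right) \left(D + t\right)$)
$Y{\left(6,5 \right)} \left(s{\left(7,8 \right)} + M{\left(V{\left(4 \right)},-5 \right)}\right) = 6 \cdot 6 \left(\left(- \frac{5 \cdot 7^{2}}{6} + \frac{47}{3} \cdot 7 + \frac{47}{3} \cdot 8 - \frac{35}{6} \cdot 8\right) + \left(8 + 1\right)\right) = 36 \left(\left(\left(- \frac{5}{6}\right) 49 + \frac{329}{3} + \frac{376}{3} - \frac{140}{3}\right) + 9\right) = 36 \left(\left(- \frac{245}{6} + \frac{329}{3} + \frac{376}{3} - \frac{140}{3}\right) + 9\right) = 36 \left(\frac{295}{2} + 9\right) = 36 \cdot \frac{313}{2} = 5634$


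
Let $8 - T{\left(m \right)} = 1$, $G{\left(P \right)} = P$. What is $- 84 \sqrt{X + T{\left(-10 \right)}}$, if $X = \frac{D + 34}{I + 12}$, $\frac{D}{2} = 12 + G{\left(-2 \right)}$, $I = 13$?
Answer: $- \frac{84 \sqrt{229}}{5} \approx -254.23$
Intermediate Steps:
$T{\left(m \right)} = 7$ ($T{\left(m \right)} = 8 - 1 = 7$)
$D = 20$ ($D = 2 \left(12 - 2\right) = 2 \cdot 10 = 20$)
$X = \frac{54}{25}$ ($X = \frac{20 + 34}{13 + 12} = \frac{54}{25} \approx 2.16$)
$- 84 \sqrt{X + T{\left(-10 \right)}} = - 84 \sqrt{\frac{54}{25} + 7} = - 84 \sqrt{\frac{229}{25}} = - 84 \frac{\sqrt{229}}{5} = - \frac{84 \sqrt{229}}{5}$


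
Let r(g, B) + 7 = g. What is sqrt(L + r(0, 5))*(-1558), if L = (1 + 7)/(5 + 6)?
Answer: -1558*I*sqrt(759)/11 ≈ -3902.1*I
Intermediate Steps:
L = 8/11 ≈ 0.72727
r(g, B) = -7 + g
sqrt(L + r(0, 5))*(-1558) = sqrt(8/11 + (-7 + 0))*(-1558) = sqrt(8/11 - 7)*(-1558) = sqrt(-69/11)*(-1558) = (I*sqrt(759)/11)*(-1558) = -1558*I*sqrt(759)/11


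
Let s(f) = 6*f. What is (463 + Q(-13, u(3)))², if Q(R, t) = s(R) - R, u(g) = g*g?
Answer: 158404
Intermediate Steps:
u(g) = g²
Q(R, t) = 5*R (Q(R, t) = 6*R - R = 5*R)
(463 + Q(-13, u(3)))² = (463 + 5*(-13))² = (463 - 65)² = 398² = 158404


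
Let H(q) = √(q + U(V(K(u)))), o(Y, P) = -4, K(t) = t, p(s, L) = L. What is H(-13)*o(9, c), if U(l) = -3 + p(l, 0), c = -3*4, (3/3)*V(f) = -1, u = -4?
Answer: -16*I ≈ -16.0*I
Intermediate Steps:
V(f) = -1
c = -12
U(l) = -3 (U(l) = -3 + 0 = -3)
H(q) = √(-3 + q) (H(q) = √(q - 3) = √(-3 + q))
H(-13)*o(9, c) = √(-3 - 13)*(-4) = √(-16)*(-4) = (4*I)*(-4) = -16*I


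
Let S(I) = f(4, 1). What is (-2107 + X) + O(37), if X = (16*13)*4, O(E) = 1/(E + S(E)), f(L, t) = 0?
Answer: -47174/37 ≈ -1275.0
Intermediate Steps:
S(I) = 0
O(E) = 1/E (O(E) = 1/(E + 0) = 1/E)
X = 832 (X = 208*4 = 832)
(-2107 + X) + O(37) = (-2107 + 832) + 1/37 = -1275 + 1/37 = -47174/37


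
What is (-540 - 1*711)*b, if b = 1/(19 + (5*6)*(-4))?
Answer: 1251/101 ≈ 12.386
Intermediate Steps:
b = -1/101 (b = 1/(19 + 30*(-4)) = 1/(19 - 120) = 1/(-101) = -1/101 ≈ -0.0099010)
(-540 - 1*711)*b = (-540 - 1*711)*(-1/101) = (-540 - 711)*(-1/101) = -1251*(-1/101) = 1251/101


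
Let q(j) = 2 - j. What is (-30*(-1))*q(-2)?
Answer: 120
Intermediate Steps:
(-30*(-1))*q(-2) = (-30*(-1))*(2 - 1*(-2)) = 30*(2 + 2) = 30*4 = 120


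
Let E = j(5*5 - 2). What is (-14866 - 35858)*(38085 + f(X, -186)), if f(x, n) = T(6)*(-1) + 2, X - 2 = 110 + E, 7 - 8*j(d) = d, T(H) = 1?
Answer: -1931874264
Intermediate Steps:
j(d) = 7/8 - d/8
E = -2 (E = 7/8 - (5*5 - 2)/8 = 7/8 - (25 - 2)/8 = 7/8 - ⅛*23 = 7/8 - 23/8 = -2)
X = 110 (X = 2 + (110 - 2) = 2 + 108 = 110)
f(x, n) = 1 (f(x, n) = 1*(-1) + 2 = -1 + 2 = 1)
(-14866 - 35858)*(38085 + f(X, -186)) = (-14866 - 35858)*(38085 + 1) = -50724*38086 = -1931874264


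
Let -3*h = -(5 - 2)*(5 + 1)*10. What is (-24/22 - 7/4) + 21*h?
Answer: 55315/44 ≈ 1257.2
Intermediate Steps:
h = 60 (h = -(-1)*((5 - 2)*(5 + 1))*10/3 = -(-1)*(3*6)*10/3 = -(-1)*18*10/3 = -(-1)*180/3 = -1/3*(-180) = 60)
(-24/22 - 7/4) + 21*h = (-24/22 - 7/4) + 21*60 = (-24*1/22 - 7*1/4) + 1260 = (-12/11 - 7/4) + 1260 = -125/44 + 1260 = 55315/44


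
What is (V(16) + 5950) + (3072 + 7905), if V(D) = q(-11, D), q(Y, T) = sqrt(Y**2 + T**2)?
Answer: 16927 + sqrt(377) ≈ 16946.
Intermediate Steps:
q(Y, T) = sqrt(T**2 + Y**2)
V(D) = sqrt(121 + D**2) (V(D) = sqrt(D**2 + (-11)**2) = sqrt(D**2 + 121) = sqrt(121 + D**2))
(V(16) + 5950) + (3072 + 7905) = (sqrt(121 + 16**2) + 5950) + (3072 + 7905) = (sqrt(121 + 256) + 5950) + 10977 = (sqrt(377) + 5950) + 10977 = (5950 + sqrt(377)) + 10977 = 16927 + sqrt(377)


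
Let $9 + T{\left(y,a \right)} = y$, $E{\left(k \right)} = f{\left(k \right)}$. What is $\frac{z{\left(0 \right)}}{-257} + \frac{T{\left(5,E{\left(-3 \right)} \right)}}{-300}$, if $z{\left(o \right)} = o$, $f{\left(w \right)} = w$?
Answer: $\frac{1}{75} \approx 0.013333$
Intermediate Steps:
$E{\left(k \right)} = k$
$T{\left(y,a \right)} = -9 + y$
$\frac{z{\left(0 \right)}}{-257} + \frac{T{\left(5,E{\left(-3 \right)} \right)}}{-300} = \frac{0}{-257} + \frac{-9 + 5}{-300} = 0 \left(- \frac{1}{257}\right) - - \frac{1}{75} = 0 + \frac{1}{75} = \frac{1}{75}$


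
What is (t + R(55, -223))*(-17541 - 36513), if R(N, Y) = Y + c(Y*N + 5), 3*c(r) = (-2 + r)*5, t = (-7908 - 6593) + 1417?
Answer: 1823980158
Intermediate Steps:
t = -13084 (t = -14501 + 1417 = -13084)
c(r) = -10/3 + 5*r/3 (c(r) = ((-2 + r)*5)/3 = (-10 + 5*r)/3 = -10/3 + 5*r/3)
R(N, Y) = 5 + Y + 5*N*Y/3 (R(N, Y) = Y + (-10/3 + 5*(Y*N + 5)/3) = Y + (-10/3 + 5*(N*Y + 5)/3) = Y + (-10/3 + 5*(5 + N*Y)/3) = Y + (-10/3 + (25/3 + 5*N*Y/3)) = Y + (5 + 5*N*Y/3) = 5 + Y + 5*N*Y/3)
(t + R(55, -223))*(-17541 - 36513) = (-13084 + (5 - 223 + (5/3)*55*(-223)))*(-17541 - 36513) = (-13084 + (5 - 223 - 61325/3))*(-54054) = (-13084 - 61979/3)*(-54054) = -101231/3*(-54054) = 1823980158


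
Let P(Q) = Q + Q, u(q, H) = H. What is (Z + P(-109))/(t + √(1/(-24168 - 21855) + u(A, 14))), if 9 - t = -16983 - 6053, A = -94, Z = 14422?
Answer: 7532381448570/12220763581127 - 163346*√56055927/12220763581127 ≈ 0.61626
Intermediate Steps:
t = 23045 (t = 9 - (-16983 - 6053) = 9 - 1*(-23036) = 9 + 23036 = 23045)
P(Q) = 2*Q
(Z + P(-109))/(t + √(1/(-24168 - 21855) + u(A, 14))) = (14422 + 2*(-109))/(23045 + √(1/(-24168 - 21855) + 14)) = (14422 - 218)/(23045 + √(1/(-46023) + 14)) = 14204/(23045 + √(-1/46023 + 14)) = 14204/(23045 + √(644321/46023)) = 14204/(23045 + √56055927/2001)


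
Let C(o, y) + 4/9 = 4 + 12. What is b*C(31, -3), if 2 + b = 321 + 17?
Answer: 15680/3 ≈ 5226.7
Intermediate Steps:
C(o, y) = 140/9 (C(o, y) = -4/9 + (4 + 12) = -4/9 + 16 = 140/9)
b = 336 (b = -2 + (321 + 17) = -2 + 338 = 336)
b*C(31, -3) = 336*(140/9) = 15680/3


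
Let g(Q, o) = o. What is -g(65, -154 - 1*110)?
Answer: 264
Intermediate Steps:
-g(65, -154 - 1*110) = -(-154 - 1*110) = -(-154 - 110) = -1*(-264) = 264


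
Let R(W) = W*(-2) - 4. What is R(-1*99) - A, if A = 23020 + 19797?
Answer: -42623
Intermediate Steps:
R(W) = -4 - 2*W (R(W) = -2*W - 4 = -4 - 2*W)
A = 42817
R(-1*99) - A = (-4 - (-2)*99) - 1*42817 = (-4 - 2*(-99)) - 42817 = (-4 + 198) - 42817 = 194 - 42817 = -42623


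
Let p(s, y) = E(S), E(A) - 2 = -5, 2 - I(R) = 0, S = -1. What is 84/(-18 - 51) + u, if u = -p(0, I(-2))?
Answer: 41/23 ≈ 1.7826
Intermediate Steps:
I(R) = 2 (I(R) = 2 - 1*0 = 2 + 0 = 2)
E(A) = -3 (E(A) = 2 - 5 = -3)
p(s, y) = -3
u = 3 (u = -1*(-3) = 3)
84/(-18 - 51) + u = 84/(-18 - 51) + 3 = 84/(-69) + 3 = -1/69*84 + 3 = -28/23 + 3 = 41/23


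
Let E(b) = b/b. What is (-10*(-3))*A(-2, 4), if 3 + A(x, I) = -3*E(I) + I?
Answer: -60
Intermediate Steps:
E(b) = 1
A(x, I) = -6 + I (A(x, I) = -3 + (-3*1 + I) = -3 + (-3 + I) = -6 + I)
(-10*(-3))*A(-2, 4) = (-10*(-3))*(-6 + 4) = 30*(-2) = -60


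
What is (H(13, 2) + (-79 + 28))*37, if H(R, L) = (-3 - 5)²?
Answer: 481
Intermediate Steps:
H(R, L) = 64 (H(R, L) = (-8)² = 64)
(H(13, 2) + (-79 + 28))*37 = (64 + (-79 + 28))*37 = (64 - 51)*37 = 13*37 = 481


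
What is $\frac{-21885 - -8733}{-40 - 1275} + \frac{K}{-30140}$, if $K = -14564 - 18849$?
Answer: $\frac{17613575}{1585364} \approx 11.11$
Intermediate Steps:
$K = -33413$ ($K = -14564 - 18849 = -33413$)
$\frac{-21885 - -8733}{-40 - 1275} + \frac{K}{-30140} = \frac{-21885 - -8733}{-40 - 1275} - \frac{33413}{-30140} = \frac{-21885 + 8733}{-40 - 1275} - - \frac{33413}{30140} = - \frac{13152}{-1315} + \frac{33413}{30140} = \left(-13152\right) \left(- \frac{1}{1315}\right) + \frac{33413}{30140} = \frac{13152}{1315} + \frac{33413}{30140} = \frac{17613575}{1585364}$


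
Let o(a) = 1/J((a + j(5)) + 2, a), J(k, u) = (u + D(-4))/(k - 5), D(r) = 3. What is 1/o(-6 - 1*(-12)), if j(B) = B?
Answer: 9/8 ≈ 1.1250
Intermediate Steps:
J(k, u) = (3 + u)/(-5 + k) (J(k, u) = (u + 3)/(k - 5) = (3 + u)/(-5 + k))
o(a) = (2 + a)/(3 + a) (o(a) = 1/((3 + a)/(-5 + ((a + 5) + 2))) = 1/((3 + a)/(-5 + ((5 + a) + 2))) = 1/((3 + a)/(-5 + (7 + a))) = 1/((3 + a)/(2 + a)) = (2 + a)/(3 + a))
1/o(-6 - 1*(-12)) = 1/((2 + (-6 - 1*(-12)))/(3 + (-6 - 1*(-12)))) = 1/((2 + (-6 + 12))/(3 + (-6 + 12))) = 1/((2 + 6)/(3 + 6)) = 1/(8/9) = 9/8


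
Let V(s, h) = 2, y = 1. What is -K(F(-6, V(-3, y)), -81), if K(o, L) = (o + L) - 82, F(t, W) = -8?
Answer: 171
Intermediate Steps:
K(o, L) = -82 + L + o (K(o, L) = (L + o) - 82 = -82 + L + o)
-K(F(-6, V(-3, y)), -81) = -(-82 - 81 - 8) = -1*(-171) = 171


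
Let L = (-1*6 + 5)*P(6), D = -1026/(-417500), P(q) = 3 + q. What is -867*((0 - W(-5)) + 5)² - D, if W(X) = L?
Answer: -35473305513/208750 ≈ -1.6993e+5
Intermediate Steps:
D = 513/208750 (D = -1026*(-1/417500) = 513/208750 ≈ 0.0024575)
L = -9 (L = (-1*6 + 5)*(3 + 6) = (-6 + 5)*9 = -1*9 = -9)
W(X) = -9
-867*((0 - W(-5)) + 5)² - D = -867*((0 - 1*(-9)) + 5)² - 1*513/208750 = -867*((0 + 9) + 5)² - 513/208750 = -867*(9 + 5)² - 513/208750 = -867*14² - 513/208750 = -867*196 - 513/208750 = -169932 - 513/208750 = -35473305513/208750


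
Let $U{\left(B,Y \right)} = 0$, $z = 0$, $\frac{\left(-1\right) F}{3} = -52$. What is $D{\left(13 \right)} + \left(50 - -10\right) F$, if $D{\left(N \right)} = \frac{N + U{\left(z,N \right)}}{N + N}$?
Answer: $\frac{18721}{2} \approx 9360.5$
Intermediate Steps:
$F = 156$ ($F = \left(-3\right) \left(-52\right) = 156$)
$D{\left(N \right)} = \frac{1}{2}$ ($D{\left(N \right)} = \frac{N + 0}{N + N} = \frac{N}{2 N} = N \frac{1}{2 N} = \frac{1}{2}$)
$D{\left(13 \right)} + \left(50 - -10\right) F = \frac{1}{2} + \left(50 - -10\right) 156 = \frac{1}{2} + \left(50 + 10\right) 156 = \frac{1}{2} + 60 \cdot 156 = \frac{1}{2} + 9360 = \frac{18721}{2}$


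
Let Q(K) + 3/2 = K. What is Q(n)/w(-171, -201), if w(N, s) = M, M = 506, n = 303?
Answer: 603/1012 ≈ 0.59585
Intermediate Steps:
Q(K) = -3/2 + K
w(N, s) = 506
Q(n)/w(-171, -201) = (-3/2 + 303)/506 = (603/2)*(1/506) = 603/1012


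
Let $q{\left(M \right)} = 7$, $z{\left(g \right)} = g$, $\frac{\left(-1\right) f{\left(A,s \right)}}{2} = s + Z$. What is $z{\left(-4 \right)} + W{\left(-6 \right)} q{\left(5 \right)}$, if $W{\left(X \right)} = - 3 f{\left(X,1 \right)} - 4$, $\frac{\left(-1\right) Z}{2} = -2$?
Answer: $178$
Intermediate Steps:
$Z = 4$ ($Z = \left(-2\right) \left(-2\right) = 4$)
$f{\left(A,s \right)} = -8 - 2 s$ ($f{\left(A,s \right)} = - 2 \left(s + 4\right) = - 2 \left(4 + s\right) = -8 - 2 s$)
$W{\left(X \right)} = 26$ ($W{\left(X \right)} = - 3 \left(-8 - 2\right) - 4 = \left(-3\right) \left(-10\right) - 4 = 30 - 4 = 26$)
$z{\left(-4 \right)} + W{\left(-6 \right)} q{\left(5 \right)} = -4 + 26 \cdot 7 = -4 + 182 = 178$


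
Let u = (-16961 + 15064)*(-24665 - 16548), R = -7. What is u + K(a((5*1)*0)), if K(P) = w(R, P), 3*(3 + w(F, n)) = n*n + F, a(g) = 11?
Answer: 78181096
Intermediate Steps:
w(F, n) = -3 + F/3 + n²/3 (w(F, n) = -3 + (n*n + F)/3 = -3 + (n² + F)/3 = -3 + (F + n²)/3 = -3 + (F/3 + n²/3) = -3 + F/3 + n²/3)
K(P) = -16/3 + P²/3 (K(P) = -3 + (⅓)*(-7) + P²/3 = -3 - 7/3 + P²/3 = -16/3 + P²/3)
u = 78181061 (u = -1897*(-41213) = 78181061)
u + K(a((5*1)*0)) = 78181061 + (-16/3 + (⅓)*11²) = 78181061 + (-16/3 + (⅓)*121) = 78181061 + (-16/3 + 121/3) = 78181061 + 35 = 78181096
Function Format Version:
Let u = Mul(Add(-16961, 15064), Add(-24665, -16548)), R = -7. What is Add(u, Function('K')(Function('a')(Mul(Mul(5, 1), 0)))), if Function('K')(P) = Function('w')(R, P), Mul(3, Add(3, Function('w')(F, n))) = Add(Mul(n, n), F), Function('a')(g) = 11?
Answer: 78181096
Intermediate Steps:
Function('w')(F, n) = Add(-3, Mul(Rational(1, 3), F), Mul(Rational(1, 3), Pow(n, 2))) (Function('w')(F, n) = Add(-3, Mul(Rational(1, 3), Add(Mul(n, n), F))) = Add(-3, Mul(Rational(1, 3), Add(Pow(n, 2), F))) = Add(-3, Mul(Rational(1, 3), Add(F, Pow(n, 2)))) = Add(-3, Add(Mul(Rational(1, 3), F), Mul(Rational(1, 3), Pow(n, 2)))) = Add(-3, Mul(Rational(1, 3), F), Mul(Rational(1, 3), Pow(n, 2))))
Function('K')(P) = Add(Rational(-16, 3), Mul(Rational(1, 3), Pow(P, 2))) (Function('K')(P) = Add(-3, Mul(Rational(1, 3), -7), Mul(Rational(1, 3), Pow(P, 2))) = Add(-3, Rational(-7, 3), Mul(Rational(1, 3), Pow(P, 2))) = Add(Rational(-16, 3), Mul(Rational(1, 3), Pow(P, 2))))
u = 78181061 (u = Mul(-1897, -41213) = 78181061)
Add(u, Function('K')(Function('a')(Mul(Mul(5, 1), 0)))) = Add(78181061, Add(Rational(-16, 3), Mul(Rational(1, 3), Pow(11, 2)))) = Add(78181061, Add(Rational(-16, 3), Mul(Rational(1, 3), 121))) = Add(78181061, Add(Rational(-16, 3), Rational(121, 3))) = Add(78181061, 35) = 78181096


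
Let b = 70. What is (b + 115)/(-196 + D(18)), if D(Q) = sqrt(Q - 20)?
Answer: -18130/19209 - 185*I*sqrt(2)/38418 ≈ -0.94383 - 0.0068101*I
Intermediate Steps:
D(Q) = sqrt(-20 + Q)
(b + 115)/(-196 + D(18)) = (70 + 115)/(-196 + sqrt(-20 + 18)) = 185/(-196 + sqrt(-2)) = 185/(-196 + I*sqrt(2))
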